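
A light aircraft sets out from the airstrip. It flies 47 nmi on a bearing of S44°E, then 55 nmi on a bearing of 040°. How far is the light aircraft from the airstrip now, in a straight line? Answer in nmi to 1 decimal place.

68.5 nmi

Leg 1 (S44°E, 47 nmi): east 47 sin 136° = 32.65, north 47 cos 136° = -33.81
Leg 2 (040°, 55 nmi): east 55 sin 40° = 35.35, north 55 cos 40° = 42.13
Net: 68.00 east, 8.32 north. Distance = √((68.00)² + (8.32)²) = 68.510 nmi.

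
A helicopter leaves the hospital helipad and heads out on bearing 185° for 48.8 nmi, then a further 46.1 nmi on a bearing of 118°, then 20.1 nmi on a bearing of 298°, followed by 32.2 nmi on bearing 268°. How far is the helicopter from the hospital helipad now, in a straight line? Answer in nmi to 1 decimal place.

63.4 nmi

Leg 1 (185°, 48.8 nmi): east 48.8 sin 185° = -4.25, north 48.8 cos 185° = -48.61
Leg 2 (118°, 46.1 nmi): east 46.1 sin 118° = 40.70, north 46.1 cos 118° = -21.64
Leg 3 (298°, 20.1 nmi): east 20.1 sin 298° = -17.75, north 20.1 cos 298° = 9.44
Leg 4 (268°, 32.2 nmi): east 32.2 sin 268° = -32.18, north 32.2 cos 268° = -1.12
Net: -13.48 east, -61.94 north. Distance = √((-13.48)² + (-61.94)²) = 63.393 nmi.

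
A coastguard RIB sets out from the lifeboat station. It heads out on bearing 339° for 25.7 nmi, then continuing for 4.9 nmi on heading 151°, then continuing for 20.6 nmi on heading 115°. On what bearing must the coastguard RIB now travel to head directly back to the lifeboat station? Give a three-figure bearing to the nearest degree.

Leg 1 (339°, 25.7 nmi): east 25.7 sin 339° = -9.21, north 25.7 cos 339° = 23.99
Leg 2 (151°, 4.9 nmi): east 4.9 sin 151° = 2.38, north 4.9 cos 151° = -4.29
Leg 3 (115°, 20.6 nmi): east 20.6 sin 115° = 18.67, north 20.6 cos 115° = -8.71
Net displacement: 11.84 east, 11.00 north. Direction back to start is (-11.84, -11.00): bearing = atan2(-11.84, -11.00) mod 360° = 227.09° ≈ 227°.

227°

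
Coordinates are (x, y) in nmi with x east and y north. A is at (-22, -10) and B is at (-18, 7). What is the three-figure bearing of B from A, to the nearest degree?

013°

Δeast = -18 − -22 = 4.00; Δnorth = 7 − -10 = 17.00.
Bearing = atan2(Δeast, Δnorth) mod 360° = 13.24° ≈ 013°.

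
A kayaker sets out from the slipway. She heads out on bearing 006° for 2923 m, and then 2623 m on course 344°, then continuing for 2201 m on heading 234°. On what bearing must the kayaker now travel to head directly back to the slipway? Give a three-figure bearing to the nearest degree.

Leg 1 (006°, 2923 m): east 2923 sin 6° = 305.54, north 2923 cos 6° = 2906.99
Leg 2 (344°, 2623 m): east 2623 sin 344° = -723.00, north 2623 cos 344° = 2521.39
Leg 3 (234°, 2201 m): east 2201 sin 234° = -1780.65, north 2201 cos 234° = -1293.72
Net displacement: -2198.11 east, 4134.66 north. Direction back to start is (2198.11, -4134.66): bearing = atan2(2198.11, -4134.66) mod 360° = 152.00° ≈ 152°.

152°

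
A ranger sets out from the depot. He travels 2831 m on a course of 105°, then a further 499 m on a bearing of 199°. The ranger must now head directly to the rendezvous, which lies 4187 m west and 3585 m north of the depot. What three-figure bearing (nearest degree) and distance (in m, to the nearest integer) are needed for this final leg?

305°, 8284 m

Leg 1 (105°, 2831 m): east 2831 sin 105° = 2734.54, north 2831 cos 105° = -732.72
Leg 2 (199°, 499 m): east 499 sin 199° = -162.46, north 499 cos 199° = -471.81
Current position: (2572.08, -1204.53). Target: (-4187, 3585). Remaining: Δeast = -6759.08, Δnorth = 4789.53.
Bearing = atan2(-6759.08, 4789.53) mod 360° = 305.32°; distance = √((-6759.08)² + (4789.53)²) = 8284.005 m.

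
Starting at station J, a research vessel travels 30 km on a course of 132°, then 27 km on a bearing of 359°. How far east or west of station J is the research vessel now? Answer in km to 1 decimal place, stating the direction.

Leg 1 (132°, 30 km): east 30 sin 132° = 22.29, north 30 cos 132° = -20.07
Leg 2 (359°, 27 km): east 27 sin 359° = -0.47, north 27 cos 359° = 27.00
Net east component: 21.82 km.

21.8 km east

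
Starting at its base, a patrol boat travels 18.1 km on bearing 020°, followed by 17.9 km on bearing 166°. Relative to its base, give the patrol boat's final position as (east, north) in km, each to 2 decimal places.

Leg 1 (020°, 18.1 km): east 18.1 sin 20° = 6.19, north 18.1 cos 20° = 17.01
Leg 2 (166°, 17.9 km): east 17.9 sin 166° = 4.33, north 17.9 cos 166° = -17.37
Summing: 10.52 km east, -0.36 km north → (10.52, -0.36).

(10.52, -0.36)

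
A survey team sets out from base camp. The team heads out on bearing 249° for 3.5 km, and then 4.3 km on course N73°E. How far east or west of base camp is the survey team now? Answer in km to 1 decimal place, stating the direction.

Leg 1 (249°, 3.5 km): east 3.5 sin 249° = -3.27, north 3.5 cos 249° = -1.25
Leg 2 (N73°E, 4.3 km): east 4.3 sin 73° = 4.11, north 4.3 cos 73° = 1.26
Net east component: 0.84 km.

0.8 km east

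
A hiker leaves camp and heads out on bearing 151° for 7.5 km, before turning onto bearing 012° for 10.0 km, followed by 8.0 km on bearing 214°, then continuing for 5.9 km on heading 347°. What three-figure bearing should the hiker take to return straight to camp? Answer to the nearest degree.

Leg 1 (151°, 7.5 km): east 7.5 sin 151° = 3.64, north 7.5 cos 151° = -6.56
Leg 2 (012°, 10.0 km): east 10.0 sin 12° = 2.08, north 10.0 cos 12° = 9.78
Leg 3 (214°, 8.0 km): east 8.0 sin 214° = -4.47, north 8.0 cos 214° = -6.63
Leg 4 (347°, 5.9 km): east 5.9 sin 347° = -1.33, north 5.9 cos 347° = 5.75
Net displacement: -0.09 east, 2.34 north. Direction back to start is (0.09, -2.34): bearing = atan2(0.09, -2.34) mod 360° = 177.90° ≈ 178°.

178°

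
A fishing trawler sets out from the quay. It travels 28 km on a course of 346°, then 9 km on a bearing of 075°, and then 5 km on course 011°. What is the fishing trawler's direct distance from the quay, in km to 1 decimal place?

34.5 km

Leg 1 (346°, 28 km): east 28 sin 346° = -6.77, north 28 cos 346° = 27.17
Leg 2 (075°, 9 km): east 9 sin 75° = 8.69, north 9 cos 75° = 2.33
Leg 3 (011°, 5 km): east 5 sin 11° = 0.95, north 5 cos 11° = 4.91
Net: 2.87 east, 34.41 north. Distance = √((2.87)² + (34.41)²) = 34.526 km.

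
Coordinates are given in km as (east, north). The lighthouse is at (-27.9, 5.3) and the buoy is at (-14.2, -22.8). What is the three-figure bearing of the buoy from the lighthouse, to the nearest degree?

154°

Δeast = -14.2 − -27.9 = 13.70; Δnorth = -22.8 − 5.3 = -28.10.
Bearing = atan2(Δeast, Δnorth) mod 360° = 154.01° ≈ 154°.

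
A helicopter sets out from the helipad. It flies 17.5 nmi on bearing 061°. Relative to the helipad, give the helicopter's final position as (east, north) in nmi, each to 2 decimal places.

Leg 1 (061°, 17.5 nmi): east 17.5 sin 61° = 15.31, north 17.5 cos 61° = 8.48
Summing: 15.31 nmi east, 8.48 nmi north → (15.31, 8.48).

(15.31, 8.48)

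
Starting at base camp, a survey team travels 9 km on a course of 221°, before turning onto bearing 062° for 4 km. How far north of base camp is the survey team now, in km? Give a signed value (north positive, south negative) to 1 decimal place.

-4.9 km

Leg 1 (221°, 9 km): east 9 sin 221° = -5.90, north 9 cos 221° = -6.79
Leg 2 (062°, 4 km): east 4 sin 62° = 3.53, north 4 cos 62° = 1.88
Net north component: -4.91 km.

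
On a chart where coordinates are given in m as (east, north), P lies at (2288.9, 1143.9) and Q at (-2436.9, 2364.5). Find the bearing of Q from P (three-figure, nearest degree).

284°

Δeast = -2436.9 − 2288.9 = -4725.80; Δnorth = 2364.5 − 1143.9 = 1220.60.
Bearing = atan2(Δeast, Δnorth) mod 360° = 284.48° ≈ 284°.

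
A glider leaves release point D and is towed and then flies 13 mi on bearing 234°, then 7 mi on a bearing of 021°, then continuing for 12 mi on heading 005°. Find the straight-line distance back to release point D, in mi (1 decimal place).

12.9 mi

Leg 1 (234°, 13 mi): east 13 sin 234° = -10.52, north 13 cos 234° = -7.64
Leg 2 (021°, 7 mi): east 7 sin 21° = 2.51, north 7 cos 21° = 6.54
Leg 3 (005°, 12 mi): east 12 sin 5° = 1.05, north 12 cos 5° = 11.95
Net: -6.96 east, 10.85 north. Distance = √((-6.96)² + (10.85)²) = 12.890 mi.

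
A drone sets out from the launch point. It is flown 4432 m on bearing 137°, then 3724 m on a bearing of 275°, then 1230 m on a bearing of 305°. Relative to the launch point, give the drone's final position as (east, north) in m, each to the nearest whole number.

(-1695, -2211)

Leg 1 (137°, 4432 m): east 4432 sin 137° = 3022.62, north 4432 cos 137° = -3241.36
Leg 2 (275°, 3724 m): east 3724 sin 275° = -3709.83, north 3724 cos 275° = 324.57
Leg 3 (305°, 1230 m): east 1230 sin 305° = -1007.56, north 1230 cos 305° = 705.50
Summing: -1694.77 m east, -2211.29 m north → (-1695, -2211).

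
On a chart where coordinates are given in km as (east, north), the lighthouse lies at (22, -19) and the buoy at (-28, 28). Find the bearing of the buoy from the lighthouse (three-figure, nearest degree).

Δeast = -28 − 22 = -50.00; Δnorth = 28 − -19 = 47.00.
Bearing = atan2(Δeast, Δnorth) mod 360° = 313.23° ≈ 313°.

313°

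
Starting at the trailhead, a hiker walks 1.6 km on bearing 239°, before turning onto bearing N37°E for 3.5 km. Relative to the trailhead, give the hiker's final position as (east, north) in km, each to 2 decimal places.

Leg 1 (239°, 1.6 km): east 1.6 sin 239° = -1.37, north 1.6 cos 239° = -0.82
Leg 2 (N37°E, 3.5 km): east 3.5 sin 37° = 2.11, north 3.5 cos 37° = 2.80
Summing: 0.73 km east, 1.97 km north → (0.73, 1.97).

(0.73, 1.97)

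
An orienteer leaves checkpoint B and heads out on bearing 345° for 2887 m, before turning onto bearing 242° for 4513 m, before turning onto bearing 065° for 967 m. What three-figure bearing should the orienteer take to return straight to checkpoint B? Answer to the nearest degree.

106°

Leg 1 (345°, 2887 m): east 2887 sin 345° = -747.21, north 2887 cos 345° = 2788.63
Leg 2 (242°, 4513 m): east 4513 sin 242° = -3984.74, north 4513 cos 242° = -2118.73
Leg 3 (065°, 967 m): east 967 sin 65° = 876.40, north 967 cos 65° = 408.67
Net displacement: -3855.55 east, 1078.57 north. Direction back to start is (3855.55, -1078.57): bearing = atan2(3855.55, -1078.57) mod 360° = 105.63° ≈ 106°.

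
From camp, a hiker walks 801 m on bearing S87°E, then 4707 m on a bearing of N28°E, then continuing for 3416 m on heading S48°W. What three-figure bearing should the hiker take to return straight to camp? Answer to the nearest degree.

Leg 1 (S87°E, 801 m): east 801 sin 93° = 799.90, north 801 cos 93° = -41.92
Leg 2 (N28°E, 4707 m): east 4707 sin 28° = 2209.80, north 4707 cos 28° = 4156.03
Leg 3 (S48°W, 3416 m): east 3416 sin 228° = -2538.58, north 3416 cos 228° = -2285.75
Net displacement: 471.12 east, 1828.36 north. Direction back to start is (-471.12, -1828.36): bearing = atan2(-471.12, -1828.36) mod 360° = 194.45° ≈ 194°.

194°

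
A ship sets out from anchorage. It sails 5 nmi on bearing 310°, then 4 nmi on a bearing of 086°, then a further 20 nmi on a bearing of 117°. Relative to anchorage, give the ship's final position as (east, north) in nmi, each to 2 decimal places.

(17.98, -5.59)

Leg 1 (310°, 5 nmi): east 5 sin 310° = -3.83, north 5 cos 310° = 3.21
Leg 2 (086°, 4 nmi): east 4 sin 86° = 3.99, north 4 cos 86° = 0.28
Leg 3 (117°, 20 nmi): east 20 sin 117° = 17.82, north 20 cos 117° = -9.08
Summing: 17.98 nmi east, -5.59 nmi north → (17.98, -5.59).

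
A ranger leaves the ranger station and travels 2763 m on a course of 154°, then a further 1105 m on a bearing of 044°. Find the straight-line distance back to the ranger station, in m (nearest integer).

Leg 1 (154°, 2763 m): east 2763 sin 154° = 1211.22, north 2763 cos 154° = -2483.37
Leg 2 (044°, 1105 m): east 1105 sin 44° = 767.60, north 1105 cos 44° = 794.87
Net: 1978.82 east, -1688.50 north. Distance = √((1978.82)² + (-1688.50)²) = 2601.296 m.

2601 m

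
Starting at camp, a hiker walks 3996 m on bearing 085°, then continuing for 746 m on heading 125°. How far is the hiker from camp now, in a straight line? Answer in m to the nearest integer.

4593 m

Leg 1 (085°, 3996 m): east 3996 sin 85° = 3980.79, north 3996 cos 85° = 348.27
Leg 2 (125°, 746 m): east 746 sin 125° = 611.09, north 746 cos 125° = -427.89
Net: 4591.88 east, -79.61 north. Distance = √((4591.88)² + (-79.61)²) = 4592.572 m.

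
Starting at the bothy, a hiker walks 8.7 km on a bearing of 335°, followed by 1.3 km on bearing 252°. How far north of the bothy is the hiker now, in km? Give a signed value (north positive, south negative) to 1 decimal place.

Leg 1 (335°, 8.7 km): east 8.7 sin 335° = -3.68, north 8.7 cos 335° = 7.88
Leg 2 (252°, 1.3 km): east 1.3 sin 252° = -1.24, north 1.3 cos 252° = -0.40
Net north component: 7.48 km.

7.5 km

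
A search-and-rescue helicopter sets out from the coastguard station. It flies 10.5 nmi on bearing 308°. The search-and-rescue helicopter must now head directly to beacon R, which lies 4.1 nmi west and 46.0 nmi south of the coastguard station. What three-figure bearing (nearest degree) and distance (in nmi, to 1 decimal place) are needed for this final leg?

175°, 52.6 nmi

Leg 1 (308°, 10.5 nmi): east 10.5 sin 308° = -8.27, north 10.5 cos 308° = 6.46
Current position: (-8.27, 6.46). Target: (-4.1, -46.0). Remaining: Δeast = 4.17, Δnorth = -52.46.
Bearing = atan2(4.17, -52.46) mod 360° = 175.45°; distance = √((4.17)² + (-52.46)²) = 52.630 nmi.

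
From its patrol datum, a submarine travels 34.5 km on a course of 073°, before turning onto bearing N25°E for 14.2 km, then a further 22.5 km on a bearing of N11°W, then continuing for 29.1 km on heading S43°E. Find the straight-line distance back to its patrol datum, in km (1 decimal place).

Leg 1 (073°, 34.5 km): east 34.5 sin 73° = 32.99, north 34.5 cos 73° = 10.09
Leg 2 (N25°E, 14.2 km): east 14.2 sin 25° = 6.00, north 14.2 cos 25° = 12.87
Leg 3 (N11°W, 22.5 km): east 22.5 sin 349° = -4.29, north 22.5 cos 349° = 22.09
Leg 4 (S43°E, 29.1 km): east 29.1 sin 137° = 19.85, north 29.1 cos 137° = -21.28
Net: 54.55 east, 23.76 north. Distance = √((54.55)² + (23.76)²) = 59.497 km.

59.5 km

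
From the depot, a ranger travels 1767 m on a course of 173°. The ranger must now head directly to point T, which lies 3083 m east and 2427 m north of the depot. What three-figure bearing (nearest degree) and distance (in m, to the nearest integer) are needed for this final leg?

034°, 5070 m

Leg 1 (173°, 1767 m): east 1767 sin 173° = 215.34, north 1767 cos 173° = -1753.83
Current position: (215.34, -1753.83). Target: (3083, 2427). Remaining: Δeast = 2867.66, Δnorth = 4180.83.
Bearing = atan2(2867.66, 4180.83) mod 360° = 34.45°; distance = √((2867.66)² + (4180.83)²) = 5069.792 m.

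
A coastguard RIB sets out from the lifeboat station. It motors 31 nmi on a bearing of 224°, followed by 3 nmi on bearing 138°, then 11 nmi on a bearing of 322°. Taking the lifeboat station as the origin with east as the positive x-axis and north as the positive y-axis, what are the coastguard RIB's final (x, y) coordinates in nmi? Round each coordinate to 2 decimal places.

Leg 1 (224°, 31 nmi): east 31 sin 224° = -21.53, north 31 cos 224° = -22.30
Leg 2 (138°, 3 nmi): east 3 sin 138° = 2.01, north 3 cos 138° = -2.23
Leg 3 (322°, 11 nmi): east 11 sin 322° = -6.77, north 11 cos 322° = 8.67
Summing: -26.30 nmi east, -15.86 nmi north → (-26.30, -15.86).

(-26.30, -15.86)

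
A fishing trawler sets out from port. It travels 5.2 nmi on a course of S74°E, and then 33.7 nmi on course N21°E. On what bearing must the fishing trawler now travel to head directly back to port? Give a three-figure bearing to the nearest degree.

210°

Leg 1 (S74°E, 5.2 nmi): east 5.2 sin 106° = 5.00, north 5.2 cos 106° = -1.43
Leg 2 (N21°E, 33.7 nmi): east 33.7 sin 21° = 12.08, north 33.7 cos 21° = 31.46
Net displacement: 17.08 east, 30.03 north. Direction back to start is (-17.08, -30.03): bearing = atan2(-17.08, -30.03) mod 360° = 209.62° ≈ 210°.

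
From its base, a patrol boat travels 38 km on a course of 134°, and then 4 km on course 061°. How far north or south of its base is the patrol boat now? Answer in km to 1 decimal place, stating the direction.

Leg 1 (134°, 38 km): east 38 sin 134° = 27.33, north 38 cos 134° = -26.40
Leg 2 (061°, 4 km): east 4 sin 61° = 3.50, north 4 cos 61° = 1.94
Net north component: -24.46 km.

24.5 km south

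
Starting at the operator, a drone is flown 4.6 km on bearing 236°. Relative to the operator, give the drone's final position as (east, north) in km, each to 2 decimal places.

Leg 1 (236°, 4.6 km): east 4.6 sin 236° = -3.81, north 4.6 cos 236° = -2.57
Summing: -3.81 km east, -2.57 km north → (-3.81, -2.57).

(-3.81, -2.57)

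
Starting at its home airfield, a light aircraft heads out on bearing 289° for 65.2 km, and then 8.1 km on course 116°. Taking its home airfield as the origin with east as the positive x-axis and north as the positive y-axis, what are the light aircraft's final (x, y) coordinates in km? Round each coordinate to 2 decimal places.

(-54.37, 17.68)

Leg 1 (289°, 65.2 km): east 65.2 sin 289° = -61.65, north 65.2 cos 289° = 21.23
Leg 2 (116°, 8.1 km): east 8.1 sin 116° = 7.28, north 8.1 cos 116° = -3.55
Summing: -54.37 km east, 17.68 km north → (-54.37, 17.68).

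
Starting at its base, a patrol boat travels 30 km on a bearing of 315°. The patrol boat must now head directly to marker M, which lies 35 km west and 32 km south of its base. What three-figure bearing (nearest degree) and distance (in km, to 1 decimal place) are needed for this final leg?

195°, 55.0 km

Leg 1 (315°, 30 km): east 30 sin 315° = -21.21, north 30 cos 315° = 21.21
Current position: (-21.21, 21.21). Target: (-35, -32). Remaining: Δeast = -13.79, Δnorth = -53.21.
Bearing = atan2(-13.79, -53.21) mod 360° = 194.53°; distance = √((-13.79)² + (-53.21)²) = 54.970 km.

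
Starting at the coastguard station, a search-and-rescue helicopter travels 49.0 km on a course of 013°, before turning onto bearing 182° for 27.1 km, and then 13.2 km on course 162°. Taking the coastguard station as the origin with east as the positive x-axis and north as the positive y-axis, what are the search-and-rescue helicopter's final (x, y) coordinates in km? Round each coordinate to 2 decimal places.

(14.16, 8.11)

Leg 1 (013°, 49.0 km): east 49.0 sin 13° = 11.02, north 49.0 cos 13° = 47.74
Leg 2 (182°, 27.1 km): east 27.1 sin 182° = -0.95, north 27.1 cos 182° = -27.08
Leg 3 (162°, 13.2 km): east 13.2 sin 162° = 4.08, north 13.2 cos 162° = -12.55
Summing: 14.16 km east, 8.11 km north → (14.16, 8.11).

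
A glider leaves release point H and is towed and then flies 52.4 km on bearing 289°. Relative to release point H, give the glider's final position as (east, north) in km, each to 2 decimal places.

(-49.55, 17.06)

Leg 1 (289°, 52.4 km): east 52.4 sin 289° = -49.55, north 52.4 cos 289° = 17.06
Summing: -49.55 km east, 17.06 km north → (-49.55, 17.06).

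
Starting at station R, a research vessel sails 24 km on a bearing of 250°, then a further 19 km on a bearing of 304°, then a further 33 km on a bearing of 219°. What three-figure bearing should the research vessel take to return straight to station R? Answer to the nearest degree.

069°

Leg 1 (250°, 24 km): east 24 sin 250° = -22.55, north 24 cos 250° = -8.21
Leg 2 (304°, 19 km): east 19 sin 304° = -15.75, north 19 cos 304° = 10.62
Leg 3 (219°, 33 km): east 33 sin 219° = -20.77, north 33 cos 219° = -25.65
Net displacement: -59.07 east, -23.23 north. Direction back to start is (59.07, 23.23): bearing = atan2(59.07, 23.23) mod 360° = 68.53° ≈ 069°.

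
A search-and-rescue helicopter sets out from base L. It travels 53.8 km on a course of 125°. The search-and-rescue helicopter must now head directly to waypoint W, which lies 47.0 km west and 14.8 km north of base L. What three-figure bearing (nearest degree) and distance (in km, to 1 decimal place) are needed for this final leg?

297°, 101.9 km

Leg 1 (125°, 53.8 km): east 53.8 sin 125° = 44.07, north 53.8 cos 125° = -30.86
Current position: (44.07, -30.86). Target: (-47.0, 14.8). Remaining: Δeast = -91.07, Δnorth = 45.66.
Bearing = atan2(-91.07, 45.66) mod 360° = 296.63°; distance = √((-91.07)² + (45.66)²) = 101.875 km.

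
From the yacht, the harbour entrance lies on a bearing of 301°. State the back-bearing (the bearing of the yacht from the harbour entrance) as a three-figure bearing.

121°

Back-bearing = 301° − 180° = 121°.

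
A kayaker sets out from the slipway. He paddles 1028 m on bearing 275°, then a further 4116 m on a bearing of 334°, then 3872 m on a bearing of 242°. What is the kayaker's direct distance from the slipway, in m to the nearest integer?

Leg 1 (275°, 1028 m): east 1028 sin 275° = -1024.09, north 1028 cos 275° = 89.60
Leg 2 (334°, 4116 m): east 4116 sin 334° = -1804.34, north 4116 cos 334° = 3699.44
Leg 3 (242°, 3872 m): east 3872 sin 242° = -3418.77, north 3872 cos 242° = -1817.79
Net: -6247.20 east, 1971.24 north. Distance = √((-6247.20)² + (1971.24)²) = 6550.821 m.

6551 m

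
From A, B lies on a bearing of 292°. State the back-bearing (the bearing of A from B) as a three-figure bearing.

Back-bearing = 292° − 180° = 112°.

112°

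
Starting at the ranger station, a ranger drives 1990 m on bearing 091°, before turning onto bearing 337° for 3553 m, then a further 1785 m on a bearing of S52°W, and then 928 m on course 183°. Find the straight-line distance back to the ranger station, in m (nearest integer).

1481 m

Leg 1 (091°, 1990 m): east 1990 sin 91° = 1989.70, north 1990 cos 91° = -34.73
Leg 2 (337°, 3553 m): east 3553 sin 337° = -1388.27, north 3553 cos 337° = 3270.55
Leg 3 (S52°W, 1785 m): east 1785 sin 232° = -1406.60, north 1785 cos 232° = -1098.96
Leg 4 (183°, 928 m): east 928 sin 183° = -48.57, north 928 cos 183° = -926.73
Net: -853.74 east, 1210.14 north. Distance = √((-853.74)² + (1210.14)²) = 1480.981 m.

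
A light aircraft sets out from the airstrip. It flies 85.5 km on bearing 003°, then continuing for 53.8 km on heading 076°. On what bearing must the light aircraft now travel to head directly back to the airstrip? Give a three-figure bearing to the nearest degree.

210°

Leg 1 (003°, 85.5 km): east 85.5 sin 3° = 4.47, north 85.5 cos 3° = 85.38
Leg 2 (076°, 53.8 km): east 53.8 sin 76° = 52.20, north 53.8 cos 76° = 13.02
Net displacement: 56.68 east, 98.40 north. Direction back to start is (-56.68, -98.40): bearing = atan2(-56.68, -98.40) mod 360° = 209.94° ≈ 210°.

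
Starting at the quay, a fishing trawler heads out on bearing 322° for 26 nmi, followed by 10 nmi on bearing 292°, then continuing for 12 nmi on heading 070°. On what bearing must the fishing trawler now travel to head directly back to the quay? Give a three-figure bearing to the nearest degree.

154°

Leg 1 (322°, 26 nmi): east 26 sin 322° = -16.01, north 26 cos 322° = 20.49
Leg 2 (292°, 10 nmi): east 10 sin 292° = -9.27, north 10 cos 292° = 3.75
Leg 3 (070°, 12 nmi): east 12 sin 70° = 11.28, north 12 cos 70° = 4.10
Net displacement: -14.00 east, 28.34 north. Direction back to start is (14.00, -28.34): bearing = atan2(14.00, -28.34) mod 360° = 153.70° ≈ 154°.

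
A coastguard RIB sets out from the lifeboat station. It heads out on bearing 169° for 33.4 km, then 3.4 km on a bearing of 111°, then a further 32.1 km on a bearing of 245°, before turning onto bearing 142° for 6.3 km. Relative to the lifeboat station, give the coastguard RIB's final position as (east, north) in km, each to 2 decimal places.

Leg 1 (169°, 33.4 km): east 33.4 sin 169° = 6.37, north 33.4 cos 169° = -32.79
Leg 2 (111°, 3.4 km): east 3.4 sin 111° = 3.17, north 3.4 cos 111° = -1.22
Leg 3 (245°, 32.1 km): east 32.1 sin 245° = -29.09, north 32.1 cos 245° = -13.57
Leg 4 (142°, 6.3 km): east 6.3 sin 142° = 3.88, north 6.3 cos 142° = -4.96
Summing: -15.67 km east, -52.54 km north → (-15.67, -52.54).

(-15.67, -52.54)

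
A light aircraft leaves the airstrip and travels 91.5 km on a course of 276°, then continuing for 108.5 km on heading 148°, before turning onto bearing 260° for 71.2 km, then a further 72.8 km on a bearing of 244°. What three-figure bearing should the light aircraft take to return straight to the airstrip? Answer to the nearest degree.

053°

Leg 1 (276°, 91.5 km): east 91.5 sin 276° = -91.00, north 91.5 cos 276° = 9.56
Leg 2 (148°, 108.5 km): east 108.5 sin 148° = 57.50, north 108.5 cos 148° = -92.01
Leg 3 (260°, 71.2 km): east 71.2 sin 260° = -70.12, north 71.2 cos 260° = -12.36
Leg 4 (244°, 72.8 km): east 72.8 sin 244° = -65.43, north 72.8 cos 244° = -31.91
Net displacement: -169.05 east, -126.73 north. Direction back to start is (169.05, 126.73): bearing = atan2(169.05, 126.73) mod 360° = 53.14° ≈ 053°.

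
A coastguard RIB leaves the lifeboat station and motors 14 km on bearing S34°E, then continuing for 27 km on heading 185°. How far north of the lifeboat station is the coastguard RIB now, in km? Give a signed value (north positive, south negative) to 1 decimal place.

-38.5 km

Leg 1 (S34°E, 14 km): east 14 sin 146° = 7.83, north 14 cos 146° = -11.61
Leg 2 (185°, 27 km): east 27 sin 185° = -2.35, north 27 cos 185° = -26.90
Net north component: -38.50 km.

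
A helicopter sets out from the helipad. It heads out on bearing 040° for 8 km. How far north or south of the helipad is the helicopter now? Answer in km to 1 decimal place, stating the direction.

Leg 1 (040°, 8 km): east 8 sin 40° = 5.14, north 8 cos 40° = 6.13
Net north component: 6.13 km.

6.1 km north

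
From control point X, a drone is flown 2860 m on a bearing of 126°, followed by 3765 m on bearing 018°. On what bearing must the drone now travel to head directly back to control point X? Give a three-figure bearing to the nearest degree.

Leg 1 (126°, 2860 m): east 2860 sin 126° = 2313.79, north 2860 cos 126° = -1681.07
Leg 2 (018°, 3765 m): east 3765 sin 18° = 1163.45, north 3765 cos 18° = 3580.73
Net displacement: 3477.24 east, 1899.66 north. Direction back to start is (-3477.24, -1899.66): bearing = atan2(-3477.24, -1899.66) mod 360° = 241.35° ≈ 241°.

241°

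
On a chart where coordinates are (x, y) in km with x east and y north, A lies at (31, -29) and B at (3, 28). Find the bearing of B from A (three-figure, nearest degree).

334°

Δeast = 3 − 31 = -28.00; Δnorth = 28 − -29 = 57.00.
Bearing = atan2(Δeast, Δnorth) mod 360° = 333.84° ≈ 334°.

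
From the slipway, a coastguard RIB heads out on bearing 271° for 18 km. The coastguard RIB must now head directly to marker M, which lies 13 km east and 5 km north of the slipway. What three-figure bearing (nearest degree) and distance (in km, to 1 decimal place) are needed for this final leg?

Leg 1 (271°, 18 km): east 18 sin 271° = -18.00, north 18 cos 271° = 0.31
Current position: (-18.00, 0.31). Target: (13, 5). Remaining: Δeast = 31.00, Δnorth = 4.69.
Bearing = atan2(31.00, 4.69) mod 360° = 81.40°; distance = √((31.00)² + (4.69)²) = 31.349 km.

081°, 31.3 km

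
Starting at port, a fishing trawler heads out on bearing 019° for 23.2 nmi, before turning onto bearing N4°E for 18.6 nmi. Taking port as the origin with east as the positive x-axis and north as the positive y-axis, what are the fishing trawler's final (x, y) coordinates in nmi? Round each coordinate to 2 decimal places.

Leg 1 (019°, 23.2 nmi): east 23.2 sin 19° = 7.55, north 23.2 cos 19° = 21.94
Leg 2 (N4°E, 18.6 nmi): east 18.6 sin 4° = 1.30, north 18.6 cos 4° = 18.55
Summing: 8.85 nmi east, 40.49 nmi north → (8.85, 40.49).

(8.85, 40.49)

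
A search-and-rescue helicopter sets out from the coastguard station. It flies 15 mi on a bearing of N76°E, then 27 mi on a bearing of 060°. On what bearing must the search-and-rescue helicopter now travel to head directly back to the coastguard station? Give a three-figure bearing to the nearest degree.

Leg 1 (N76°E, 15 mi): east 15 sin 76° = 14.55, north 15 cos 76° = 3.63
Leg 2 (060°, 27 mi): east 27 sin 60° = 23.38, north 27 cos 60° = 13.50
Net displacement: 37.94 east, 17.13 north. Direction back to start is (-37.94, -17.13): bearing = atan2(-37.94, -17.13) mod 360° = 245.70° ≈ 246°.

246°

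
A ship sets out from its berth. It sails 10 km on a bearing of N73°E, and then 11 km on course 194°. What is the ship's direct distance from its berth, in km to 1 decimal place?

10.4 km

Leg 1 (N73°E, 10 km): east 10 sin 73° = 9.56, north 10 cos 73° = 2.92
Leg 2 (194°, 11 km): east 11 sin 194° = -2.66, north 11 cos 194° = -10.67
Net: 6.90 east, -7.75 north. Distance = √((6.90)² + (-7.75)²) = 10.377 km.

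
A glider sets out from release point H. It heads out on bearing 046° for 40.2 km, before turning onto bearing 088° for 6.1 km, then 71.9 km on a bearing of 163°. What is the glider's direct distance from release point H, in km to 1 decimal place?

Leg 1 (046°, 40.2 km): east 40.2 sin 46° = 28.92, north 40.2 cos 46° = 27.93
Leg 2 (088°, 6.1 km): east 6.1 sin 88° = 6.10, north 6.1 cos 88° = 0.21
Leg 3 (163°, 71.9 km): east 71.9 sin 163° = 21.02, north 71.9 cos 163° = -68.76
Net: 56.04 east, -40.62 north. Distance = √((56.04)² + (-40.62)²) = 69.209 km.

69.2 km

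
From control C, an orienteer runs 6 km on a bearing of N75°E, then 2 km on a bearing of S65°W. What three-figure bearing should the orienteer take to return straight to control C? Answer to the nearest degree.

Leg 1 (N75°E, 6 km): east 6 sin 75° = 5.80, north 6 cos 75° = 1.55
Leg 2 (S65°W, 2 km): east 2 sin 245° = -1.81, north 2 cos 245° = -0.85
Net displacement: 3.98 east, 0.71 north. Direction back to start is (-3.98, -0.71): bearing = atan2(-3.98, -0.71) mod 360° = 259.92° ≈ 260°.

260°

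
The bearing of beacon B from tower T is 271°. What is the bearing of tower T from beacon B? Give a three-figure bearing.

091°

Back-bearing = 271° − 180° = 091°.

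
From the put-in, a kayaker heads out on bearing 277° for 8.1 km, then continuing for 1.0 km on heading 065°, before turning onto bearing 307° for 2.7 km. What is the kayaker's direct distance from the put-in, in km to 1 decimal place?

9.8 km

Leg 1 (277°, 8.1 km): east 8.1 sin 277° = -8.04, north 8.1 cos 277° = 0.99
Leg 2 (065°, 1.0 km): east 1.0 sin 65° = 0.91, north 1.0 cos 65° = 0.42
Leg 3 (307°, 2.7 km): east 2.7 sin 307° = -2.16, north 2.7 cos 307° = 1.62
Net: -9.29 east, 3.03 north. Distance = √((-9.29)² + (3.03)²) = 9.773 km.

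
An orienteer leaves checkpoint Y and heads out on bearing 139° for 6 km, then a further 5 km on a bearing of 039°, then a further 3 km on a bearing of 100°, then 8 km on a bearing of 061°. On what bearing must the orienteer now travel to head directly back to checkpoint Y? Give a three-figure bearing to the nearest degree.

261°

Leg 1 (139°, 6 km): east 6 sin 139° = 3.94, north 6 cos 139° = -4.53
Leg 2 (039°, 5 km): east 5 sin 39° = 3.15, north 5 cos 39° = 3.89
Leg 3 (100°, 3 km): east 3 sin 100° = 2.95, north 3 cos 100° = -0.52
Leg 4 (061°, 8 km): east 8 sin 61° = 7.00, north 8 cos 61° = 3.88
Net displacement: 17.03 east, 2.72 north. Direction back to start is (-17.03, -2.72): bearing = atan2(-17.03, -2.72) mod 360° = 260.94° ≈ 261°.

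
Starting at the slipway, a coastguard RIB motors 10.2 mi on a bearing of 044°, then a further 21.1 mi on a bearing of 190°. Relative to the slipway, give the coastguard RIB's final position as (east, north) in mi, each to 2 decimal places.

(3.42, -13.44)

Leg 1 (044°, 10.2 mi): east 10.2 sin 44° = 7.09, north 10.2 cos 44° = 7.34
Leg 2 (190°, 21.1 mi): east 21.1 sin 190° = -3.66, north 21.1 cos 190° = -20.78
Summing: 3.42 mi east, -13.44 mi north → (3.42, -13.44).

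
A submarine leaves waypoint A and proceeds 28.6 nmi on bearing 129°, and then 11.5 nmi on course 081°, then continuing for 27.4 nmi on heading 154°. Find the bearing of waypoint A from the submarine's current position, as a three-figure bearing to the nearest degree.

Leg 1 (129°, 28.6 nmi): east 28.6 sin 129° = 22.23, north 28.6 cos 129° = -18.00
Leg 2 (081°, 11.5 nmi): east 11.5 sin 81° = 11.36, north 11.5 cos 81° = 1.80
Leg 3 (154°, 27.4 nmi): east 27.4 sin 154° = 12.01, north 27.4 cos 154° = -24.63
Net displacement: 45.60 east, -40.83 north. Direction back to start is (-45.60, 40.83): bearing = atan2(-45.60, 40.83) mod 360° = 311.84° ≈ 312°.

312°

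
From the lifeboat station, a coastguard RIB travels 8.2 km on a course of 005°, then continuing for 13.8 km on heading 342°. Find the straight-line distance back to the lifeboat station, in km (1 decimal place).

Leg 1 (005°, 8.2 km): east 8.2 sin 5° = 0.71, north 8.2 cos 5° = 8.17
Leg 2 (342°, 13.8 km): east 13.8 sin 342° = -4.26, north 13.8 cos 342° = 13.12
Net: -3.55 east, 21.29 north. Distance = √((-3.55)² + (21.29)²) = 21.587 km.

21.6 km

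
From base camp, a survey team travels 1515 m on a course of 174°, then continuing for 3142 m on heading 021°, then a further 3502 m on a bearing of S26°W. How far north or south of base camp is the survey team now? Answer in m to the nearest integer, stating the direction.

1721 m south

Leg 1 (174°, 1515 m): east 1515 sin 174° = 158.36, north 1515 cos 174° = -1506.70
Leg 2 (021°, 3142 m): east 3142 sin 21° = 1125.99, north 3142 cos 21° = 2933.31
Leg 3 (S26°W, 3502 m): east 3502 sin 206° = -1535.18, north 3502 cos 206° = -3147.58
Net north component: -1720.97 m.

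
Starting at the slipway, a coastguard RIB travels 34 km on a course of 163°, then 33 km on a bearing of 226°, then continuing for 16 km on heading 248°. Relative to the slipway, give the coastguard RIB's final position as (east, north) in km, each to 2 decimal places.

(-28.63, -61.43)

Leg 1 (163°, 34 km): east 34 sin 163° = 9.94, north 34 cos 163° = -32.51
Leg 2 (226°, 33 km): east 33 sin 226° = -23.74, north 33 cos 226° = -22.92
Leg 3 (248°, 16 km): east 16 sin 248° = -14.83, north 16 cos 248° = -5.99
Summing: -28.63 km east, -61.43 km north → (-28.63, -61.43).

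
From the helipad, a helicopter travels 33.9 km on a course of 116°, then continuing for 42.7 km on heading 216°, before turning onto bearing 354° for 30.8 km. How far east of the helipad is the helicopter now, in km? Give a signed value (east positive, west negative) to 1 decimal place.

Leg 1 (116°, 33.9 km): east 33.9 sin 116° = 30.47, north 33.9 cos 116° = -14.86
Leg 2 (216°, 42.7 km): east 42.7 sin 216° = -25.10, north 42.7 cos 216° = -34.55
Leg 3 (354°, 30.8 km): east 30.8 sin 354° = -3.22, north 30.8 cos 354° = 30.63
Net east component: 2.15 km.

2.2 km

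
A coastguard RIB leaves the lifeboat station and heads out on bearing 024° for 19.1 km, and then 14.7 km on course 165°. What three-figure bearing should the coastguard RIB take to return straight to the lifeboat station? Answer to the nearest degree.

Leg 1 (024°, 19.1 km): east 19.1 sin 24° = 7.77, north 19.1 cos 24° = 17.45
Leg 2 (165°, 14.7 km): east 14.7 sin 165° = 3.80, north 14.7 cos 165° = -14.20
Net displacement: 11.57 east, 3.25 north. Direction back to start is (-11.57, -3.25): bearing = atan2(-11.57, -3.25) mod 360° = 254.32° ≈ 254°.

254°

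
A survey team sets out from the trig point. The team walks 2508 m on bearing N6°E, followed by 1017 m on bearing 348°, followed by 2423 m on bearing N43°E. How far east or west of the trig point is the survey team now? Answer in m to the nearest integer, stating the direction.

1703 m east

Leg 1 (N6°E, 2508 m): east 2508 sin 6° = 262.16, north 2508 cos 6° = 2494.26
Leg 2 (348°, 1017 m): east 1017 sin 348° = -211.45, north 1017 cos 348° = 994.78
Leg 3 (N43°E, 2423 m): east 2423 sin 43° = 1652.48, north 2423 cos 43° = 1772.07
Net east component: 1703.19 m.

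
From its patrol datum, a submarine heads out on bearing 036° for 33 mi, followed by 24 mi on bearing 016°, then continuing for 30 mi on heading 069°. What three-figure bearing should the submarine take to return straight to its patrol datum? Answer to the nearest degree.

222°

Leg 1 (036°, 33 mi): east 33 sin 36° = 19.40, north 33 cos 36° = 26.70
Leg 2 (016°, 24 mi): east 24 sin 16° = 6.62, north 24 cos 16° = 23.07
Leg 3 (069°, 30 mi): east 30 sin 69° = 28.01, north 30 cos 69° = 10.75
Net displacement: 54.02 east, 60.52 north. Direction back to start is (-54.02, -60.52): bearing = atan2(-54.02, -60.52) mod 360° = 221.75° ≈ 222°.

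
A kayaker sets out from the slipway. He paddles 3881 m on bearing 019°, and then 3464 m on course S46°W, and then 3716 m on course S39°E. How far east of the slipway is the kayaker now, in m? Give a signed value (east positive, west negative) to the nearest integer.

Leg 1 (019°, 3881 m): east 3881 sin 19° = 1263.53, north 3881 cos 19° = 3669.56
Leg 2 (S46°W, 3464 m): east 3464 sin 226° = -2491.79, north 3464 cos 226° = -2406.30
Leg 3 (S39°E, 3716 m): east 3716 sin 141° = 2338.55, north 3716 cos 141° = -2887.87
Net east component: 1110.29 m.

1110 m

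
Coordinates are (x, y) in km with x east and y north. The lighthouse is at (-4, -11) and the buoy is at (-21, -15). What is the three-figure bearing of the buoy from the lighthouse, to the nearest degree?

Δeast = -21 − -4 = -17.00; Δnorth = -15 − -11 = -4.00.
Bearing = atan2(Δeast, Δnorth) mod 360° = 256.76° ≈ 257°.

257°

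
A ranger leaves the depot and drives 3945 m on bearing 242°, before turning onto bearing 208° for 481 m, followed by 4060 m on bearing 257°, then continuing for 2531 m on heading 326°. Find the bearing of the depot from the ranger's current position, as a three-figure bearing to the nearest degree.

Leg 1 (242°, 3945 m): east 3945 sin 242° = -3483.23, north 3945 cos 242° = -1852.07
Leg 2 (208°, 481 m): east 481 sin 208° = -225.82, north 481 cos 208° = -424.70
Leg 3 (257°, 4060 m): east 4060 sin 257° = -3955.94, north 4060 cos 257° = -913.30
Leg 4 (326°, 2531 m): east 2531 sin 326° = -1415.32, north 2531 cos 326° = 2098.29
Net displacement: -9080.30 east, -1091.77 north. Direction back to start is (9080.30, 1091.77): bearing = atan2(9080.30, 1091.77) mod 360° = 83.14° ≈ 083°.

083°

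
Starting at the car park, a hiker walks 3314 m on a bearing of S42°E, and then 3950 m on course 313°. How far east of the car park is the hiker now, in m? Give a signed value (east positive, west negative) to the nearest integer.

-671 m

Leg 1 (S42°E, 3314 m): east 3314 sin 138° = 2217.50, north 3314 cos 138° = -2462.78
Leg 2 (313°, 3950 m): east 3950 sin 313° = -2888.85, north 3950 cos 313° = 2693.89
Net east component: -671.35 m.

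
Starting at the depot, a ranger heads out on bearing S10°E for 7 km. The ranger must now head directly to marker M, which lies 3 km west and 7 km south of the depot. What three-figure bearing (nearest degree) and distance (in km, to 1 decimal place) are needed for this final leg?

269°, 4.2 km

Leg 1 (S10°E, 7 km): east 7 sin 170° = 1.22, north 7 cos 170° = -6.89
Current position: (1.22, -6.89). Target: (-3, -7). Remaining: Δeast = -4.22, Δnorth = -0.11.
Bearing = atan2(-4.22, -0.11) mod 360° = 268.55°; distance = √((-4.22)² + (-0.11)²) = 4.217 km.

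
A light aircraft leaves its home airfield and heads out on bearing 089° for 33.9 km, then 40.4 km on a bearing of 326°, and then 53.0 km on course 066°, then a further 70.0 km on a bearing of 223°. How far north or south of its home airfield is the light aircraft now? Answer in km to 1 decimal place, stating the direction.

4.4 km north

Leg 1 (089°, 33.9 km): east 33.9 sin 89° = 33.89, north 33.9 cos 89° = 0.59
Leg 2 (326°, 40.4 km): east 40.4 sin 326° = -22.59, north 40.4 cos 326° = 33.49
Leg 3 (066°, 53.0 km): east 53.0 sin 66° = 48.42, north 53.0 cos 66° = 21.56
Leg 4 (223°, 70.0 km): east 70.0 sin 223° = -47.74, north 70.0 cos 223° = -51.19
Net north component: 4.45 km.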